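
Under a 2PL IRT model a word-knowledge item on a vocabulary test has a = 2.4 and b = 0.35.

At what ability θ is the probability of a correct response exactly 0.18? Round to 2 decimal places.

P(θ) = 1 / (1 + exp(−a(θ − b)))
logit = ln(0.1800/0.8200) = -1.5163
θ = b + logit/(a) = 0.35 + (-1.5163)/2.4000 = -0.2818

-0.28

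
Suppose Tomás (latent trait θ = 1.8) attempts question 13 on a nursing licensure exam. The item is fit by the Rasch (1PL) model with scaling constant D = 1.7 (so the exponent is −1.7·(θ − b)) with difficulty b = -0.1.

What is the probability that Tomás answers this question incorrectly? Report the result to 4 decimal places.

P(θ) = 1 / (1 + exp(−D·(θ − b)))
Exponent: 1.7 × (1.8 − (-0.1)) = 3.2300
1/(1 + e^{-3.2300}) = 0.9619
P = 0.9619
P(incorrect) = 1 − 0.9619 = 0.0381

0.0381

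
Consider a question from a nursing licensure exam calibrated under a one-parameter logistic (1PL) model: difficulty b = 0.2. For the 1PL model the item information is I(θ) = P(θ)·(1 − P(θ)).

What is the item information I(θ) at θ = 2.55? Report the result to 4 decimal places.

P = 1/(1+e^{-2.3500}) = 0.9129
P(1−P) = 0.9129 × 0.0871 = 0.0795
I = P(1−P) = 0.07949

0.0795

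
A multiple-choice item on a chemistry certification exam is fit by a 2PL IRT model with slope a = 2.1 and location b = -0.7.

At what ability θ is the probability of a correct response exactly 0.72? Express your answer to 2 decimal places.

P(θ) = 1 / (1 + exp(−a(θ − b)))
logit = ln(0.7200/0.2800) = 0.9445
θ = b + logit/(a) = -0.7 + 0.9445/2.1000 = -0.2503

-0.25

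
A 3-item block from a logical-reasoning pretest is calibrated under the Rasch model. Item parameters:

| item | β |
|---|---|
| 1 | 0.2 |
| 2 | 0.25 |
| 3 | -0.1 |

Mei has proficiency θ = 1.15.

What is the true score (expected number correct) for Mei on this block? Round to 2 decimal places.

P(θ) = 1 / (1 + exp(−(θ − β)))
P_1 = 1/(1+e^{-0.9500}) = 0.7211
P_2 = 1/(1+e^{-0.9000}) = 0.7109
P_3 = 1/(1+e^{-1.2500}) = 0.7773
E[score] = 0.7211 + 0.7109 + 0.7773 = 2.2094

2.21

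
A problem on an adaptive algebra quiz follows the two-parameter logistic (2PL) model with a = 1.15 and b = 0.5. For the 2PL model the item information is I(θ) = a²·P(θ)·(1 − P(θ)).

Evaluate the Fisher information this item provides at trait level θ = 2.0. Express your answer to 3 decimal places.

0.170

P = 1/(1+e^{-1.7250}) = 0.8488
P(1−P) = 0.8488 × 0.1512 = 0.1284
I = a² × P(1−P) = 1.15² × 0.1284 = 0.16975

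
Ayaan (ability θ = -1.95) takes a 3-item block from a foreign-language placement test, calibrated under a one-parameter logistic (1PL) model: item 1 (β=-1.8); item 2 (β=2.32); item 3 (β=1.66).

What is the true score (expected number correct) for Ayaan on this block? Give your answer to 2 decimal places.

P(θ) = 1 / (1 + exp(−(θ − β)))
P_1 = 1/(1+e^{0.1500}) = 0.4626
P_2 = 1/(1+e^{4.2700}) = 0.0138
P_3 = 1/(1+e^{3.6100}) = 0.0263
E[score] = 0.4626 + 0.0138 + 0.0263 = 0.5027

0.50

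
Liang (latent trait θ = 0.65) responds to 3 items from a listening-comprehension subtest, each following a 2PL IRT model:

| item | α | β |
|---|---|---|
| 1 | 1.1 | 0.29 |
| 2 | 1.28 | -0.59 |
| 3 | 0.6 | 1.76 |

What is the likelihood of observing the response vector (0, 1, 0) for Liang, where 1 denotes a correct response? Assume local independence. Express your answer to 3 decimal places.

0.221

P(θ) = 1 / (1 + exp(−α(θ − β)))
P_1 = 1/(1+e^{-0.3960}) = 0.5977
P_2 = 1/(1+e^{-1.5872}) = 0.8302
P_3 = 1/(1+e^{0.6660}) = 0.3394
L = (1−P_1) × P_2 × (1−P_3) = 0.4023 × 0.8302 × 0.6606 = 0.22063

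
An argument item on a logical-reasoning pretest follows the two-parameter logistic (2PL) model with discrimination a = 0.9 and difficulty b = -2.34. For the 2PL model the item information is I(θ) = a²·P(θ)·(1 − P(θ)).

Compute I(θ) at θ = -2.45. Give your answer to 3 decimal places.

0.202

P = 1/(1+e^{0.0990}) = 0.4753
P(1−P) = 0.4753 × 0.5247 = 0.2494
I = a² × P(1−P) = 0.9² × 0.2494 = 0.20200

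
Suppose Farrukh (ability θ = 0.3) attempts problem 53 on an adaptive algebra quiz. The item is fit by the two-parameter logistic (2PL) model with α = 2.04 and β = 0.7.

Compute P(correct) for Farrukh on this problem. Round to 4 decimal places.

0.3066

P(θ) = 1 / (1 + exp(−α(θ − β)))
Exponent: 2.04 × (0.3 − 0.7) = -0.8160
1/(1 + e^{0.8160}) = 0.3066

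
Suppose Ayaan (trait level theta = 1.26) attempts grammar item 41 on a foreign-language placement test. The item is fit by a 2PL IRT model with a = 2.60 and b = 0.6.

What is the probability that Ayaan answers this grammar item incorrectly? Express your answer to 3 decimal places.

P(theta) = 1 / (1 + exp(−a(theta − b)))
Exponent: 2.60 × (1.26 − 0.6) = 1.7160
1/(1 + e^{-1.7160}) = 0.8476
P(incorrect) = 1 − 0.8476 = 0.1524

0.152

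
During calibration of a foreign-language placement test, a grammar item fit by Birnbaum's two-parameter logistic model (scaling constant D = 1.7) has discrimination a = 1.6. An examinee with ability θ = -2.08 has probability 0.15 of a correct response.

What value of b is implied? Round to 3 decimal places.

P(θ) = 1 / (1 + exp(−D·a(θ − b)))
logit(0.15) = ln(0.15/0.85) = -1.7346
b = θ − logit/(1.7·a) = -2.08 − (-1.7346)/2.7200 = -1.4423

-1.442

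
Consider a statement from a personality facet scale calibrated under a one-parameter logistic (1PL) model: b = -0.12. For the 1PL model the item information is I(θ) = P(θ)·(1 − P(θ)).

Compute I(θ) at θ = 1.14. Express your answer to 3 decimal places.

P = 1/(1+e^{-1.2600}) = 0.7790
P(1−P) = 0.7790 × 0.2210 = 0.1721
I = P(1−P) = 0.17214

0.172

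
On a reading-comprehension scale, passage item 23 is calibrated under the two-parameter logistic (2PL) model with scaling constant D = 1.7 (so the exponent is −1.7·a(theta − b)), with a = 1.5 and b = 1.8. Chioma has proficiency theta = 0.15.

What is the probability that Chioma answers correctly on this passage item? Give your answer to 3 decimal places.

P(theta) = 1 / (1 + exp(−D·a(theta − b)))
Exponent: 1.7 × 1.5 × (0.15 − 1.8) = -4.2075
1/(1 + e^{4.2075}) = 0.0147
P = 0.0147

0.015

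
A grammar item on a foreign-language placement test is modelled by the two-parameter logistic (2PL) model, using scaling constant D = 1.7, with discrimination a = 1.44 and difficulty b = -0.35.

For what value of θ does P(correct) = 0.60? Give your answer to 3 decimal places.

P(θ) = 1 / (1 + exp(−D·a(θ − b)))
logit = ln(0.6000/0.4000) = 0.4055
θ = b + logit/(1.7·a) = -0.35 + 0.4055/2.4480 = -0.1844

-0.184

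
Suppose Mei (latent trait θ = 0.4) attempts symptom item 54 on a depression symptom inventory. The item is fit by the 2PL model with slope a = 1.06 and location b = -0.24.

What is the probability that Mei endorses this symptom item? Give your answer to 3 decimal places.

0.663

P(θ) = 1 / (1 + exp(−a(θ − b)))
Exponent: 1.06 × (0.4 − (-0.24)) = 0.6784
1/(1 + e^{-0.6784}) = 0.6634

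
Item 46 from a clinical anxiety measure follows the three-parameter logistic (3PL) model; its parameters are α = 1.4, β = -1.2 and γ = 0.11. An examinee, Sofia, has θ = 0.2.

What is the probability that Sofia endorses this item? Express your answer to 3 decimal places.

0.890

P(θ) = γ + (1 − γ) · 1 / (1 + exp(−α(θ − β)))
Exponent: 1.4 × (0.2 − (-1.2)) = 1.9600
1/(1 + e^{-1.9600}) = 0.8765
P = 0.11 + 0.89 × 0.8765 = 0.8901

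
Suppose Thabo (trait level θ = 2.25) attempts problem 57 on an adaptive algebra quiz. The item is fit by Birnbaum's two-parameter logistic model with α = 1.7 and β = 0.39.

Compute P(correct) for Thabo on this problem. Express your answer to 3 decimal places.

0.959

P(θ) = 1 / (1 + exp(−α(θ − β)))
Exponent: 1.7 × (2.25 − 0.39) = 3.1620
1/(1 + e^{-3.1620}) = 0.9594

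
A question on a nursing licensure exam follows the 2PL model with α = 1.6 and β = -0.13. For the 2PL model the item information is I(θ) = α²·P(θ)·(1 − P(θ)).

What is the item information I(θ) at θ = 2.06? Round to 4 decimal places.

0.0726

P = 1/(1+e^{-3.5040}) = 0.9708
P(1−P) = 0.9708 × 0.0292 = 0.0283
I = α² × P(1−P) = 1.6² × 0.0283 = 0.07257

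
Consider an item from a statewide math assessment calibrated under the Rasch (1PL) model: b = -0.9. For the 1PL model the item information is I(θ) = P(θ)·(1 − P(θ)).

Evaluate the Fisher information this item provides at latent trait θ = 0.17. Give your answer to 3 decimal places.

P = 1/(1+e^{-1.0700}) = 0.7446
P(1−P) = 0.7446 × 0.2554 = 0.1902
I = P(1−P) = 0.19017

0.190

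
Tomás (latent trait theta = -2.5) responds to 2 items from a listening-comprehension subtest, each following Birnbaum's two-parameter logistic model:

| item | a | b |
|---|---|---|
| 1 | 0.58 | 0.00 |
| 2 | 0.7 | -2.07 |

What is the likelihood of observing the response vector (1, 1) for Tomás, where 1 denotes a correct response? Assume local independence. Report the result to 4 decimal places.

P(theta) = 1 / (1 + exp(−a(theta − b)))
P_1 = 1/(1+e^{1.4500}) = 0.1900
P_2 = 1/(1+e^{0.3010}) = 0.4253
L = P_1 × P_2 = 0.1900 × 0.4253 = 0.08081

0.0808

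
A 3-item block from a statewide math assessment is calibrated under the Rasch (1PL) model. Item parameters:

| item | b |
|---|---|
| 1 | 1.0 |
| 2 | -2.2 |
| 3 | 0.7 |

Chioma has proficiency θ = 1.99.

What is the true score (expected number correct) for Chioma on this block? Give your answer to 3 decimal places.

2.498

P(θ) = 1 / (1 + exp(−(θ − b)))
P_1 = 1/(1+e^{-0.9900}) = 0.7291
P_2 = 1/(1+e^{-4.1900}) = 0.9851
P_3 = 1/(1+e^{-1.2900}) = 0.7841
E[score] = 0.7291 + 0.9851 + 0.7841 = 2.4983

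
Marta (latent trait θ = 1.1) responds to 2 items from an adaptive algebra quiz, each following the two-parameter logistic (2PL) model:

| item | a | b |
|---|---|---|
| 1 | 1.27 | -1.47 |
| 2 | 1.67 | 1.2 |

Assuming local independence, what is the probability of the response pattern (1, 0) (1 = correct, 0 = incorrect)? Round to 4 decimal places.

P(θ) = 1 / (1 + exp(−a(θ − b)))
P_1 = 1/(1+e^{-3.2639}) = 0.9632
P_2 = 1/(1+e^{0.1670}) = 0.4583
L = P_1 × (1−P_2) = 0.9632 × 0.5417 = 0.52170

0.5217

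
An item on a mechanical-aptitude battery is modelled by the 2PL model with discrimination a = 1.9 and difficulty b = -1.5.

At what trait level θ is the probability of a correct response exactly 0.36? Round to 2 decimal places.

-1.80

P(θ) = 1 / (1 + exp(−a(θ − b)))
logit = ln(0.3600/0.6400) = -0.5754
θ = b + logit/(a) = -1.5 + (-0.5754)/1.9000 = -1.8028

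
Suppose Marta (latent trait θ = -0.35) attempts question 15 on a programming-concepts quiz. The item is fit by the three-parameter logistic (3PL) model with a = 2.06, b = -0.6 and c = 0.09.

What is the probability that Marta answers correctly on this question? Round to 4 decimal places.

0.6596

P(θ) = c + (1 − c) · 1 / (1 + exp(−a(θ − b)))
Exponent: 2.06 × (-0.35 − (-0.6)) = 0.5150
1/(1 + e^{-0.5150}) = 0.6260
P = 0.09 + 0.91 × 0.6260 = 0.6596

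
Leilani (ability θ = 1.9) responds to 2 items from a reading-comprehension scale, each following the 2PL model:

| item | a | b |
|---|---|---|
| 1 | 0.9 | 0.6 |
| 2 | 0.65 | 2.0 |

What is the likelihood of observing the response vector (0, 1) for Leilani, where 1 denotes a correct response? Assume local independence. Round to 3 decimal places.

0.115

P(θ) = 1 / (1 + exp(−a(θ − b)))
P_1 = 1/(1+e^{-1.1700}) = 0.7631
P_2 = 1/(1+e^{0.0650}) = 0.4838
L = (1−P_1) × P_2 = 0.2369 × 0.4838 = 0.11458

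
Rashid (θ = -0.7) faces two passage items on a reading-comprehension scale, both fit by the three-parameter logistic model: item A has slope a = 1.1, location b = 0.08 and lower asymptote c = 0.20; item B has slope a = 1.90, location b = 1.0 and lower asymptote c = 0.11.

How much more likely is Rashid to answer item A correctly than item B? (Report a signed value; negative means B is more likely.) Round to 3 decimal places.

P(θ) = c + (1 − c) · 1 / (1 + exp(−a(θ − b)))
P_A = 0.4382
P_B = 0.1439
P_A − P_B = 0.2943

0.294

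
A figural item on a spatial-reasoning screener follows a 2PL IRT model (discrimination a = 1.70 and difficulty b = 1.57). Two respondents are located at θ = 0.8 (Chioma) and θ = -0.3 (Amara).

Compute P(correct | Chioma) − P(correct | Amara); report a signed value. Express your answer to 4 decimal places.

0.1727

P(θ) = 1 / (1 + exp(−a(θ − b)))
P(Chioma) = 0.2127  [exponent -1.3090]
P(Amara) = 0.0400  [exponent -3.1790]
Difference = 0.2127 − 0.0400 = 0.1727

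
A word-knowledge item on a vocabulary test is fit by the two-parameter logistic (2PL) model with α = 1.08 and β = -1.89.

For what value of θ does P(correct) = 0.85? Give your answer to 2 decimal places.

-0.28

P(θ) = 1 / (1 + exp(−α(θ − β)))
logit = ln(0.8500/0.1500) = 1.7346
θ = β + logit/(α) = -1.89 + 1.7346/1.0800 = -0.2839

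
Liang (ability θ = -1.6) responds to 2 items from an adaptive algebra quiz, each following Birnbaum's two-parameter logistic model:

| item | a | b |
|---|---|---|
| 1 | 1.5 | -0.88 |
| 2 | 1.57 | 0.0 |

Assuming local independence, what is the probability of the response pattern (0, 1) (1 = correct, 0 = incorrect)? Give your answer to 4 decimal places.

P(θ) = 1 / (1 + exp(−a(θ − b)))
P_1 = 1/(1+e^{1.0800}) = 0.2535
P_2 = 1/(1+e^{2.5120}) = 0.0750
L = (1−P_1) × P_2 = 0.7465 × 0.0750 = 0.05600

0.0560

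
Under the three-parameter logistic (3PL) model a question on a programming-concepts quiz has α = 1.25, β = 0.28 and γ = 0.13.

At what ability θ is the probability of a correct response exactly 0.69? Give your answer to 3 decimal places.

P(θ) = γ + (1 − γ) · 1 / (1 + exp(−α(θ − β)))
Remove guessing floor: (0.69 − 0.13)/(1 − 0.13) = 0.6437
logit = ln(0.6437/0.3563) = 0.5914
θ = β + logit/(α) = 0.28 + 0.5914/1.2500 = 0.7531

0.753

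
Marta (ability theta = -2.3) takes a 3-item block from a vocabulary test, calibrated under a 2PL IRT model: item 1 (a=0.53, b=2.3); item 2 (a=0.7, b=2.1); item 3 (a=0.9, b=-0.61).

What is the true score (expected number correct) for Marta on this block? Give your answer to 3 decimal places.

P(theta) = 1 / (1 + exp(−a(theta − b)))
P_1 = 1/(1+e^{2.4380}) = 0.0803
P_2 = 1/(1+e^{3.0800}) = 0.0439
P_3 = 1/(1+e^{1.5210}) = 0.1793
E[score] = 0.0803 + 0.0439 + 0.1793 = 0.3036

0.304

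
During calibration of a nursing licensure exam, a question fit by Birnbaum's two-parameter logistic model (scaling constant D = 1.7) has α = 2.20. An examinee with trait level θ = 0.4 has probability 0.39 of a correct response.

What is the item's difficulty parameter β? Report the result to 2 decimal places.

0.52

P(θ) = 1 / (1 + exp(−D·α(θ − β)))
logit(0.39) = ln(0.39/0.61) = -0.4473
β = θ − logit/(1.7·α) = 0.4 − (-0.4473)/3.7400 = 0.5196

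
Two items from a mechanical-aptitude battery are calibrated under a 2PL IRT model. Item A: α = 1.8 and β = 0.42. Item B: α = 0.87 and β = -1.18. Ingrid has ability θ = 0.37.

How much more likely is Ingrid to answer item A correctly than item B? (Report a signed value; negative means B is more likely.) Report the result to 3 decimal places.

P(θ) = 1 / (1 + exp(−α(θ − β)))
P_A = 0.4775
P_B = 0.7939
P_A − P_B = -0.3164

-0.316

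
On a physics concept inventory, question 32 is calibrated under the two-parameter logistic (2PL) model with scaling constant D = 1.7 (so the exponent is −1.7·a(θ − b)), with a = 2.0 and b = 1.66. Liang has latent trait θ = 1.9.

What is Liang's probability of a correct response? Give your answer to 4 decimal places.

P(θ) = 1 / (1 + exp(−D·a(θ − b)))
Exponent: 1.7 × 2.0 × (1.9 − 1.66) = 0.8160
1/(1 + e^{-0.8160}) = 0.6934
P = 0.6934

0.6934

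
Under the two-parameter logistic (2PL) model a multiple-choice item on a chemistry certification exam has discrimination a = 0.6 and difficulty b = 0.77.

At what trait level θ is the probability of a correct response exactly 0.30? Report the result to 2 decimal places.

-0.64

P(θ) = 1 / (1 + exp(−a(θ − b)))
logit = ln(0.3000/0.7000) = -0.8473
θ = b + logit/(a) = 0.77 + (-0.8473)/0.6000 = -0.6422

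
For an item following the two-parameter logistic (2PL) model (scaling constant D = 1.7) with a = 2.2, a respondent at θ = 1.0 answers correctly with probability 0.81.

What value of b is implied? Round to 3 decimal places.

0.612

P(θ) = 1 / (1 + exp(−D·a(θ − b)))
logit(0.81) = ln(0.81/0.19) = 1.4500
b = θ − logit/(1.7·a) = 1.0 − 1.4500/3.7400 = 0.6123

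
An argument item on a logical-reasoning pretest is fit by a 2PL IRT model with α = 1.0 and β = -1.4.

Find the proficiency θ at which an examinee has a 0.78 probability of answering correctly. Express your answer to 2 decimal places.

-0.13

P(θ) = 1 / (1 + exp(−α(θ − β)))
logit = ln(0.7800/0.2200) = 1.2657
θ = β + logit/(α) = -1.4 + 1.2657/1.0000 = -0.1343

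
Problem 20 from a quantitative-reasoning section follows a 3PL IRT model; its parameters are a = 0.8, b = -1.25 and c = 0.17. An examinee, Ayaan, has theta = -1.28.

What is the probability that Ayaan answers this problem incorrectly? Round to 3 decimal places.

P(theta) = c + (1 − c) · 1 / (1 + exp(−a(theta − b)))
Exponent: 0.8 × (-1.28 − (-1.25)) = -0.0240
1/(1 + e^{0.0240}) = 0.4940
P = 0.17 + 0.83 × 0.4940 = 0.5800
P(incorrect) = 1 − 0.5800 = 0.4200

0.420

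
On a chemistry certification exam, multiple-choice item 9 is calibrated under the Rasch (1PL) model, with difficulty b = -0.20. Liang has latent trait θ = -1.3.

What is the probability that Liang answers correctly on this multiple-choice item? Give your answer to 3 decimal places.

0.250

P(θ) = 1 / (1 + exp(−(θ − b)))
Exponent: (-1.3 − (-0.20)) = -1.1000
1/(1 + e^{1.1000}) = 0.2497
P = 0.2497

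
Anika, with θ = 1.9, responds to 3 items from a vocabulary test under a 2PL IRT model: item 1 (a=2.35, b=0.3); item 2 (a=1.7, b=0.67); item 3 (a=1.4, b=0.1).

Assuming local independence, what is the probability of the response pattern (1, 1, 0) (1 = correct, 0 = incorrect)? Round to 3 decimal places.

0.065

P(θ) = 1 / (1 + exp(−a(θ − b)))
P_1 = 1/(1+e^{-3.7600}) = 0.9772
P_2 = 1/(1+e^{-2.0910}) = 0.8900
P_3 = 1/(1+e^{-2.5200}) = 0.9255
L = P_1 × P_2 × (1−P_3) = 0.9772 × 0.8900 × 0.0745 = 0.06477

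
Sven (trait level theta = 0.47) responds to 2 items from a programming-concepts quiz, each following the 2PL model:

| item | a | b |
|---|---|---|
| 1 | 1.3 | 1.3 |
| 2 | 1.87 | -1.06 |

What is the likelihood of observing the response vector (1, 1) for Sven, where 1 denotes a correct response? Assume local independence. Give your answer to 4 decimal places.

0.2400

P(theta) = 1 / (1 + exp(−a(theta − b)))
P_1 = 1/(1+e^{1.0790}) = 0.2537
P_2 = 1/(1+e^{-2.8611}) = 0.9459
L = P_1 × P_2 = 0.2537 × 0.9459 = 0.23997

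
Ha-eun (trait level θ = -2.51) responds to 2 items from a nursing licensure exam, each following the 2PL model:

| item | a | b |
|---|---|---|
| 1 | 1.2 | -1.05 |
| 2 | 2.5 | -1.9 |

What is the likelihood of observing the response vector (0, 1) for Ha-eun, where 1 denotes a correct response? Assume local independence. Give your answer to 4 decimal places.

0.1523

P(θ) = 1 / (1 + exp(−a(θ − b)))
P_1 = 1/(1+e^{1.7520}) = 0.1478
P_2 = 1/(1+e^{1.5250}) = 0.1787
L = (1−P_1) × P_2 = 0.8522 × 0.1787 = 0.15231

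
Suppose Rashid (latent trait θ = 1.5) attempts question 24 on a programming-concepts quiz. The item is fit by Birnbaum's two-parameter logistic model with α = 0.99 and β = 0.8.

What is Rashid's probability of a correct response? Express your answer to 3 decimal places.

P(θ) = 1 / (1 + exp(−α(θ − β)))
Exponent: 0.99 × (1.5 − 0.8) = 0.6930
1/(1 + e^{-0.6930}) = 0.6666

0.667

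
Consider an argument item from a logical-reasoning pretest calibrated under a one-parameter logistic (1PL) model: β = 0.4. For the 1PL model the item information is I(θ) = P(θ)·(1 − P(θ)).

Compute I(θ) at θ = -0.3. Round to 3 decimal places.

P = 1/(1+e^{0.7000}) = 0.3318
P(1−P) = 0.3318 × 0.6682 = 0.2217
I = P(1−P) = 0.22171

0.222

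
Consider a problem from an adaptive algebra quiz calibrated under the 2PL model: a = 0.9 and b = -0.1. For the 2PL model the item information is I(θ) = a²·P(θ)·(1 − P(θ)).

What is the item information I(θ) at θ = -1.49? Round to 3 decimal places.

P = 1/(1+e^{1.2510}) = 0.2225
P(1−P) = 0.2225 × 0.7775 = 0.1730
I = a² × P(1−P) = 0.9² × 0.1730 = 0.14014

0.140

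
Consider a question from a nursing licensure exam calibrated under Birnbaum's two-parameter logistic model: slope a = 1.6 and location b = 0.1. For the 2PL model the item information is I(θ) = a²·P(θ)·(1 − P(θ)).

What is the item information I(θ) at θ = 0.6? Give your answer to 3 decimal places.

0.548

P = 1/(1+e^{-0.8000}) = 0.6900
P(1−P) = 0.6900 × 0.3100 = 0.2139
I = a² × P(1−P) = 1.6² × 0.2139 = 0.54761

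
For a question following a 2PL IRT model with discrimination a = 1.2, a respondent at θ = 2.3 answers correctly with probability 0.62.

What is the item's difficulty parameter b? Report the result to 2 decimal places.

1.89

P(θ) = 1 / (1 + exp(−a(θ − b)))
logit(0.62) = ln(0.62/0.38) = 0.4895
b = θ − logit/(a) = 2.3 − 0.4895/1.2000 = 1.8920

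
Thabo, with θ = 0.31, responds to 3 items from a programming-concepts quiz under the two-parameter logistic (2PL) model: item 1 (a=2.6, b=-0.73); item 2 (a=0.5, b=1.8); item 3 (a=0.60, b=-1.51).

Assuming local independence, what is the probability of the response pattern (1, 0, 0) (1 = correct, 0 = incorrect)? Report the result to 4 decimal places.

0.1597

P(θ) = 1 / (1 + exp(−a(θ − b)))
P_1 = 1/(1+e^{-2.7040}) = 0.9373
P_2 = 1/(1+e^{0.7450}) = 0.3219
P_3 = 1/(1+e^{-1.0920}) = 0.7488
L = P_1 × (1−P_2) × (1−P_3) = 0.9373 × 0.6781 × 0.2512 = 0.15968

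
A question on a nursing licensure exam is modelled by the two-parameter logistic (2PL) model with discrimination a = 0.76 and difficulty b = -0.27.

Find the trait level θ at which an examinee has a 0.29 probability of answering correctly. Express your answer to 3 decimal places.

-1.448

P(θ) = 1 / (1 + exp(−a(θ − b)))
logit = ln(0.2900/0.7100) = -0.8954
θ = b + logit/(a) = -0.27 + (-0.8954)/0.7600 = -1.4481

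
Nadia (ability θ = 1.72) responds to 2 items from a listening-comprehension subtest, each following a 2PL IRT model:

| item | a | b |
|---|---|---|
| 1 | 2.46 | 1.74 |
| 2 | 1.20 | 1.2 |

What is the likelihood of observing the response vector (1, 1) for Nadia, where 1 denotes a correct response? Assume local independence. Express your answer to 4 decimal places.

P(θ) = 1 / (1 + exp(−a(θ − b)))
P_1 = 1/(1+e^{0.0492}) = 0.4877
P_2 = 1/(1+e^{-0.6240}) = 0.6511
L = P_1 × P_2 = 0.4877 × 0.6511 = 0.31756

0.3176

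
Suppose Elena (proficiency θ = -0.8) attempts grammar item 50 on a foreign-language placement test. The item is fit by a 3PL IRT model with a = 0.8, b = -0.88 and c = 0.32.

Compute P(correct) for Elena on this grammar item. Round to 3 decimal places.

P(θ) = c + (1 − c) · 1 / (1 + exp(−a(θ − b)))
Exponent: 0.8 × (-0.8 − (-0.88)) = 0.0640
1/(1 + e^{-0.0640}) = 0.5160
P = 0.32 + 0.68 × 0.5160 = 0.6709

0.671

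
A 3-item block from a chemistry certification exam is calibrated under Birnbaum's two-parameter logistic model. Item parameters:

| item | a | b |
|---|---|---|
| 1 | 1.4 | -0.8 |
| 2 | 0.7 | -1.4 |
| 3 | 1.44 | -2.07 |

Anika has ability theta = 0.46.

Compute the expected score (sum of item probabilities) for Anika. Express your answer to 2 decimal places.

2.61

P(theta) = 1 / (1 + exp(−a(theta − b)))
P_1 = 1/(1+e^{-1.7640}) = 0.8537
P_2 = 1/(1+e^{-1.3020}) = 0.7862
P_3 = 1/(1+e^{-3.6432}) = 0.9745
E[score] = 0.8537 + 0.7862 + 0.9745 = 2.6144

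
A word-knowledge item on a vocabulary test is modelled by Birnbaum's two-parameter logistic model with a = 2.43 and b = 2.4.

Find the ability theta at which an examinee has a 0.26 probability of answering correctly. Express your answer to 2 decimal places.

1.97

P(theta) = 1 / (1 + exp(−a(theta − b)))
logit = ln(0.2600/0.7400) = -1.0460
theta = b + logit/(a) = 2.4 + (-1.0460)/2.4300 = 1.9696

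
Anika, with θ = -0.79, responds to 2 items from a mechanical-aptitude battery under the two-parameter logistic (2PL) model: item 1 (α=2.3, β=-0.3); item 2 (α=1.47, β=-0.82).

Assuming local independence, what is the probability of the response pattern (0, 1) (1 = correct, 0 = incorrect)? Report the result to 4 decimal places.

P(θ) = 1 / (1 + exp(−α(θ − β)))
P_1 = 1/(1+e^{1.1270}) = 0.2447
P_2 = 1/(1+e^{-0.0441}) = 0.5110
L = (1−P_1) × P_2 = 0.7553 × 0.5110 = 0.38597

0.3860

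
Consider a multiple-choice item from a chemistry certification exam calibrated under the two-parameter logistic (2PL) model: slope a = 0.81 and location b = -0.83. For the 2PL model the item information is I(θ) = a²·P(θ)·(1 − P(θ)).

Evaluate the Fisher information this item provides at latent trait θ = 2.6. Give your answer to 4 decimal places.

P = 1/(1+e^{-2.7783}) = 0.9415
P(1−P) = 0.9415 × 0.0585 = 0.0551
I = a² × P(1−P) = 0.81² × 0.0551 = 0.03614

0.0361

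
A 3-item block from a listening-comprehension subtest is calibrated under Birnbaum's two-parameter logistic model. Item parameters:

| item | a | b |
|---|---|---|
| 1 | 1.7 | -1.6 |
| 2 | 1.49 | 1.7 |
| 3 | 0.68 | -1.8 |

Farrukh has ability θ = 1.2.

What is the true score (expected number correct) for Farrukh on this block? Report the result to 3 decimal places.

P(θ) = 1 / (1 + exp(−a(θ − b)))
P_1 = 1/(1+e^{-4.7600}) = 0.9915
P_2 = 1/(1+e^{0.7450}) = 0.3219
P_3 = 1/(1+e^{-2.0400}) = 0.8849
E[score] = 0.9915 + 0.3219 + 0.8849 = 2.1984

2.198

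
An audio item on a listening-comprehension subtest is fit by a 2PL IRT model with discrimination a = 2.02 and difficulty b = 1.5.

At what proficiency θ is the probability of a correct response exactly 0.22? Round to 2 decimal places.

0.87

P(θ) = 1 / (1 + exp(−a(θ − b)))
logit = ln(0.2200/0.7800) = -1.2657
θ = b + logit/(a) = 1.5 + (-1.2657)/2.0200 = 0.8734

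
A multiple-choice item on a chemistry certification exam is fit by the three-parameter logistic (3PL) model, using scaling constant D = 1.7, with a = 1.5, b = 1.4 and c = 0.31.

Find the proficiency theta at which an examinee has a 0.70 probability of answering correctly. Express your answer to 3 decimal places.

P(theta) = c + (1 − c) · 1 / (1 + exp(−D·a(theta − b)))
Remove guessing floor: (0.70 − 0.31)/(1 − 0.31) = 0.5652
logit = ln(0.5652/0.4348) = 0.2624
theta = b + logit/(1.7·a) = 1.4 + 0.2624/2.5500 = 1.5029

1.503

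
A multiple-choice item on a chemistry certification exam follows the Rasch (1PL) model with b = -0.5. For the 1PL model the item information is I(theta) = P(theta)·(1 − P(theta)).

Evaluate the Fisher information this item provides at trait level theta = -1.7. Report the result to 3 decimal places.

0.178

P = 1/(1+e^{1.2000}) = 0.2315
P(1−P) = 0.2315 × 0.7685 = 0.1779
I = P(1−P) = 0.17789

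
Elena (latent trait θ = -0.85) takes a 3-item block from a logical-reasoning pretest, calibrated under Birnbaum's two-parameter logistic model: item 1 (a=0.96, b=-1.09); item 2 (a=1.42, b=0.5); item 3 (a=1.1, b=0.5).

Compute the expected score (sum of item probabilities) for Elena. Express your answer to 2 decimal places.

P(θ) = 1 / (1 + exp(−a(θ − b)))
P_1 = 1/(1+e^{-0.2304}) = 0.5573
P_2 = 1/(1+e^{1.9170}) = 0.1282
P_3 = 1/(1+e^{1.4850}) = 0.1847
E[score] = 0.5573 + 0.1282 + 0.1847 = 0.8702

0.87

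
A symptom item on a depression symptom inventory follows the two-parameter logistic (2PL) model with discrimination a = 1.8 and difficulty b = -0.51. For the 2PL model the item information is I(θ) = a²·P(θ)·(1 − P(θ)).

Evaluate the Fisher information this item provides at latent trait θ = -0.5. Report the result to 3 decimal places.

0.810

P = 1/(1+e^{-0.0180}) = 0.5045
P(1−P) = 0.5045 × 0.4955 = 0.2500
I = a² × P(1−P) = 1.8² × 0.2500 = 0.80993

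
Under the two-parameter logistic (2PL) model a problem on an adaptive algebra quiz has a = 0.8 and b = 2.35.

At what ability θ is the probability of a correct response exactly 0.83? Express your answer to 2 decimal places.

4.33

P(θ) = 1 / (1 + exp(−a(θ − b)))
logit = ln(0.8300/0.1700) = 1.5856
θ = b + logit/(a) = 2.35 + 1.5856/0.8000 = 4.3320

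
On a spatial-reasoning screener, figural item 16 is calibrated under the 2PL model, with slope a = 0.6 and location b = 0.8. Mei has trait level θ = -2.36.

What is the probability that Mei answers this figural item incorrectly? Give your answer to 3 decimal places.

0.869

P(θ) = 1 / (1 + exp(−a(θ − b)))
Exponent: 0.6 × (-2.36 − 0.8) = -1.8960
1/(1 + e^{1.8960}) = 0.1306
P(incorrect) = 1 − 0.1306 = 0.8694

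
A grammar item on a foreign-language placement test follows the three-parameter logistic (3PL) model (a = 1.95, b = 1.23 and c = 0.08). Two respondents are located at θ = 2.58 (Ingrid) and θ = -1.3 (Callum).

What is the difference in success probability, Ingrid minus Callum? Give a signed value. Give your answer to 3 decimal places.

0.852

P(θ) = c + (1 − c) · 1 / (1 + exp(−a(θ − b)))
P(Ingrid) = 0.9383  [exponent 2.6325]
P(Callum) = 0.0866  [exponent -4.9335]
Difference = 0.9383 − 0.0866 = 0.8517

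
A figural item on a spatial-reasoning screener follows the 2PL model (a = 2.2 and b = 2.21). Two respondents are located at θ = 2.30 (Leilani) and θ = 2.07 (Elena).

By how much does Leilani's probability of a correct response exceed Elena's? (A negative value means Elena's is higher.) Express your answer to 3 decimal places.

0.126

P(θ) = 1 / (1 + exp(−a(θ − b)))
P(Leilani) = 0.5493  [exponent 0.1980]
P(Elena) = 0.4236  [exponent -0.3080]
Difference = 0.5493 − 0.4236 = 0.1257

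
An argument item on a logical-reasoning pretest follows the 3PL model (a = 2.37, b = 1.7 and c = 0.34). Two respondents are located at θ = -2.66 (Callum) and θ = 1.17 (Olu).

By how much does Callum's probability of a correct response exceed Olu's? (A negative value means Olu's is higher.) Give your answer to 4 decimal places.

P(θ) = c + (1 − c) · 1 / (1 + exp(−a(θ − b)))
P(Callum) = 0.3400  [exponent -10.3332]
P(Olu) = 0.4863  [exponent -1.2561]
Difference = 0.3400 − 0.4863 = -0.1463

-0.1463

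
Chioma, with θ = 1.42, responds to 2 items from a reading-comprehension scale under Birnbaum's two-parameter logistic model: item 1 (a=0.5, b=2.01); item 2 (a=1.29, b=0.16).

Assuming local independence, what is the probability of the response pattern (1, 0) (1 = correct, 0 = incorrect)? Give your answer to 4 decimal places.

0.0702

P(θ) = 1 / (1 + exp(−a(θ − b)))
P_1 = 1/(1+e^{0.2950}) = 0.4268
P_2 = 1/(1+e^{-1.6254}) = 0.8355
L = P_1 × (1−P_2) = 0.4268 × 0.1645 = 0.07019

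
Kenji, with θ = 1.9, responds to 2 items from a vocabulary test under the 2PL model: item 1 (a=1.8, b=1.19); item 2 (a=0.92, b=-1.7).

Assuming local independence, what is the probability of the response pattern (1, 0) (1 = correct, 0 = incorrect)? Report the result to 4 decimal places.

P(θ) = 1 / (1 + exp(−a(θ − b)))
P_1 = 1/(1+e^{-1.2780}) = 0.7821
P_2 = 1/(1+e^{-3.3120}) = 0.9648
L = P_1 × (1−P_2) = 0.7821 × 0.0352 = 0.02750

0.0275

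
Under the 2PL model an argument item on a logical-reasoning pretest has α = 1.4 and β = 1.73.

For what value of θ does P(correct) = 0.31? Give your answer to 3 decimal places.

1.158

P(θ) = 1 / (1 + exp(−α(θ − β)))
logit = ln(0.3100/0.6900) = -0.8001
θ = β + logit/(α) = 1.73 + (-0.8001)/1.4000 = 1.1585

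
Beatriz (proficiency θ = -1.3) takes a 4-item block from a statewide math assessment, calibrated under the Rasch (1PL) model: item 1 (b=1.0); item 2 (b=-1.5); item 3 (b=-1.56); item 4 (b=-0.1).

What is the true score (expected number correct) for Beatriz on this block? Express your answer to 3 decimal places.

1.437

P(θ) = 1 / (1 + exp(−(θ − b)))
P_1 = 1/(1+e^{2.3000}) = 0.0911
P_2 = 1/(1+e^{-0.2000}) = 0.5498
P_3 = 1/(1+e^{-0.2600}) = 0.5646
P_4 = 1/(1+e^{1.2000}) = 0.2315
E[score] = 0.0911 + 0.5498 + 0.5646 + 0.2315 = 1.4371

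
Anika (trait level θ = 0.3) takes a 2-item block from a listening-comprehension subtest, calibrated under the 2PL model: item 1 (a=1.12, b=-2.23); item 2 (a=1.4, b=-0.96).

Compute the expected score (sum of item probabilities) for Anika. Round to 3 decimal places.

P(θ) = 1 / (1 + exp(−a(θ − b)))
P_1 = 1/(1+e^{-2.8336}) = 0.9445
P_2 = 1/(1+e^{-1.7640}) = 0.8537
E[score] = 0.9445 + 0.8537 = 1.7982

1.798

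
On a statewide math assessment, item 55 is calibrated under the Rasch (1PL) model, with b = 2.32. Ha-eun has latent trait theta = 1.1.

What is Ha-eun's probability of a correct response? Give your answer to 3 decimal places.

P(theta) = 1 / (1 + exp(−(theta − b)))
Exponent: (1.1 − 2.32) = -1.2200
1/(1 + e^{1.2200}) = 0.2279
P = 0.2279

0.228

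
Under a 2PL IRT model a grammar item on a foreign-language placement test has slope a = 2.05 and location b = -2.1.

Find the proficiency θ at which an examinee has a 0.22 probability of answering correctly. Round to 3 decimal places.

P(θ) = 1 / (1 + exp(−a(θ − b)))
logit = ln(0.2200/0.7800) = -1.2657
θ = b + logit/(a) = -2.1 + (-1.2657)/2.0500 = -2.7174

-2.717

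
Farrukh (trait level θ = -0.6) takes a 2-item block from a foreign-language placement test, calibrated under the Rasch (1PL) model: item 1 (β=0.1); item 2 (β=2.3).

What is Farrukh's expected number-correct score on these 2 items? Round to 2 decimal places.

P(θ) = 1 / (1 + exp(−(θ − β)))
P_1 = 1/(1+e^{0.7000}) = 0.3318
P_2 = 1/(1+e^{2.9000}) = 0.0522
E[score] = 0.3318 + 0.0522 = 0.3840

0.38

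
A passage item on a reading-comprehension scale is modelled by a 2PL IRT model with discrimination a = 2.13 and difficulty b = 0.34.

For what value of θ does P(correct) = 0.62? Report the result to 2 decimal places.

0.57

P(θ) = 1 / (1 + exp(−a(θ − b)))
logit = ln(0.6200/0.3800) = 0.4895
θ = b + logit/(a) = 0.34 + 0.4895/2.1300 = 0.5698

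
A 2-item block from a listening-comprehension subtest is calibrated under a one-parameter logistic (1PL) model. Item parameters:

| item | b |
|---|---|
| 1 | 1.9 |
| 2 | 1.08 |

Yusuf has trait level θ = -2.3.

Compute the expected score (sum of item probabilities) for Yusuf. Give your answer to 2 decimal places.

P(θ) = 1 / (1 + exp(−(θ − b)))
P_1 = 1/(1+e^{4.2000}) = 0.0148
P_2 = 1/(1+e^{3.3800}) = 0.0329
E[score] = 0.0148 + 0.0329 = 0.0477

0.05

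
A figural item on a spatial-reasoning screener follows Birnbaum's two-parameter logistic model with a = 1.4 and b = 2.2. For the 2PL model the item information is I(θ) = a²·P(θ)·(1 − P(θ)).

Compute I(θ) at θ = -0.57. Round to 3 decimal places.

P = 1/(1+e^{3.8780}) = 0.0203
P(1−P) = 0.0203 × 0.9797 = 0.0199
I = a² × P(1−P) = 1.4² × 0.0199 = 0.03893

0.039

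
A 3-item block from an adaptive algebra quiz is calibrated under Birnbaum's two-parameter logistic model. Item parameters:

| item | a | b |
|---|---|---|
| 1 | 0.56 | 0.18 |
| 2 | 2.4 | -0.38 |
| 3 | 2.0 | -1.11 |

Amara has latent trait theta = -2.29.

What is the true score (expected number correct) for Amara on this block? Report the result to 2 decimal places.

0.30

P(theta) = 1 / (1 + exp(−a(theta − b)))
P_1 = 1/(1+e^{1.3832}) = 0.2005
P_2 = 1/(1+e^{4.5840}) = 0.0101
P_3 = 1/(1+e^{2.3600}) = 0.0863
E[score] = 0.2005 + 0.0101 + 0.0863 = 0.2969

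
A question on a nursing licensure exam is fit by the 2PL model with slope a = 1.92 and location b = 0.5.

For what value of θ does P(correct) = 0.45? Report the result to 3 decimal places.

0.395

P(θ) = 1 / (1 + exp(−a(θ − b)))
logit = ln(0.4500/0.5500) = -0.2007
θ = b + logit/(a) = 0.5 + (-0.2007)/1.9200 = 0.3955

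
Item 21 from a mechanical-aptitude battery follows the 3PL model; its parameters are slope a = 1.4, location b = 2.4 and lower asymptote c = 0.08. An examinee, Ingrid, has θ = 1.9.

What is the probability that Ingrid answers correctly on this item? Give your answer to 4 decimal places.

0.3853

P(θ) = c + (1 − c) · 1 / (1 + exp(−a(θ − b)))
Exponent: 1.4 × (1.9 − 2.4) = -0.7000
1/(1 + e^{0.7000}) = 0.3318
P = 0.08 + 0.92 × 0.3318 = 0.3853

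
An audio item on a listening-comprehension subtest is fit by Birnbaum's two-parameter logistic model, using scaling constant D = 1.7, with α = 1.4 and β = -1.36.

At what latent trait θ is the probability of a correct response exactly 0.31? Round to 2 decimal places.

P(θ) = 1 / (1 + exp(−D·α(θ − β)))
logit = ln(0.3100/0.6900) = -0.8001
θ = β + logit/(1.7·α) = -1.36 + (-0.8001)/2.3800 = -1.6962

-1.70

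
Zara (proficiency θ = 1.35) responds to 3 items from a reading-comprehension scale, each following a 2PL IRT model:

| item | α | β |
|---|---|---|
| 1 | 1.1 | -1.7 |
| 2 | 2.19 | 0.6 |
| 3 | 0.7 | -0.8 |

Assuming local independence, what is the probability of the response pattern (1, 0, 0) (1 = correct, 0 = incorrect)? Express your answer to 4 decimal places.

P(θ) = 1 / (1 + exp(−α(θ − β)))
P_1 = 1/(1+e^{-3.3550}) = 0.9663
P_2 = 1/(1+e^{-1.6425}) = 0.8379
P_3 = 1/(1+e^{-1.5050}) = 0.8183
L = P_1 × (1−P_2) × (1−P_3) = 0.9663 × 0.1621 × 0.1817 = 0.02846

0.0285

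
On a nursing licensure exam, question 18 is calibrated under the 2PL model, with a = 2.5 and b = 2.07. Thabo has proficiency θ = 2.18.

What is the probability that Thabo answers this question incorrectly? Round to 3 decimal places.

P(θ) = 1 / (1 + exp(−a(θ − b)))
Exponent: 2.5 × (2.18 − 2.07) = 0.2750
1/(1 + e^{-0.2750}) = 0.5683
P(incorrect) = 1 − 0.5683 = 0.4317

0.432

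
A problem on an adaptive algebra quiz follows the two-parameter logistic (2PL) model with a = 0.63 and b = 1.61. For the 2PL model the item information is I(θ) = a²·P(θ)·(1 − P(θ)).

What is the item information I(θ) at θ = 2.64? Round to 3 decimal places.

0.089

P = 1/(1+e^{-0.6489}) = 0.6568
P(1−P) = 0.6568 × 0.3432 = 0.2254
I = a² × P(1−P) = 0.63² × 0.2254 = 0.08947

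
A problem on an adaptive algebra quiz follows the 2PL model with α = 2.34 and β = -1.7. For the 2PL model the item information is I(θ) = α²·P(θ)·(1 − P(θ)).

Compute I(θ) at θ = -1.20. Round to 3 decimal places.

0.990

P = 1/(1+e^{-1.1700}) = 0.7631
P(1−P) = 0.7631 × 0.2369 = 0.1808
I = α² × P(1−P) = 2.34² × 0.1808 = 0.98974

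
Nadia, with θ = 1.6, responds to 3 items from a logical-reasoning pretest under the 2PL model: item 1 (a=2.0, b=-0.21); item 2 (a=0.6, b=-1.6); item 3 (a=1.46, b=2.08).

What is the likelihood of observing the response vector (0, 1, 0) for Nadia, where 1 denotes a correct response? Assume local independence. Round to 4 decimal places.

0.0152

P(θ) = 1 / (1 + exp(−a(θ − b)))
P_1 = 1/(1+e^{-3.6200}) = 0.9739
P_2 = 1/(1+e^{-1.9200}) = 0.8721
P_3 = 1/(1+e^{0.7008}) = 0.3316
L = (1−P_1) × P_2 × (1−P_3) = 0.0261 × 0.8721 × 0.6684 = 0.01520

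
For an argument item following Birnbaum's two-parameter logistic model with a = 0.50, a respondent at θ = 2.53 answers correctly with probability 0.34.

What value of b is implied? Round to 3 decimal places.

P(θ) = 1 / (1 + exp(−a(θ − b)))
logit(0.34) = ln(0.34/0.66) = -0.6633
b = θ − logit/(a) = 2.53 − (-0.6633)/0.5000 = 3.8566

3.857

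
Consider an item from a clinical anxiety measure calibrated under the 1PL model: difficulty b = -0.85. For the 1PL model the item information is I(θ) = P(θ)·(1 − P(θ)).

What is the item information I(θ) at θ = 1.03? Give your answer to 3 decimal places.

0.115

P = 1/(1+e^{-1.8800}) = 0.8676
P(1−P) = 0.8676 × 0.1324 = 0.1149
I = P(1−P) = 0.11486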